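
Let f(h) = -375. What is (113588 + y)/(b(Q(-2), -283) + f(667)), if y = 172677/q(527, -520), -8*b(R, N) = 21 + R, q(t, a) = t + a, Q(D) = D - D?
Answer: -7742344/21147 ≈ -366.12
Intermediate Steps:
Q(D) = 0
q(t, a) = a + t
b(R, N) = -21/8 - R/8 (b(R, N) = -(21 + R)/8 = -21/8 - R/8)
y = 172677/7 (y = 172677/(-520 + 527) = 172677/7 ≈ 24668.)
(113588 + y)/(b(Q(-2), -283) + f(667)) = (113588 + 172677/7)/((-21/8 - ⅛*0) - 375) = 967793/(7*((-21/8 + 0) - 375)) = 967793/(7*(-21/8 - 375)) = 967793/(7*(-3021/8)) = (967793/7)*(-8/3021) = -7742344/21147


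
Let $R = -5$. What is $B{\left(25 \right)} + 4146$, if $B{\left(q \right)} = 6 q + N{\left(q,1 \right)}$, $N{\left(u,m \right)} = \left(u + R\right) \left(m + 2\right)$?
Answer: $4356$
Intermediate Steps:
$N{\left(u,m \right)} = \left(-5 + u\right) \left(2 + m\right)$ ($N{\left(u,m \right)} = \left(u - 5\right) \left(m + 2\right) = \left(-5 + u\right) \left(2 + m\right)$)
$B{\left(q \right)} = -15 + 9 q$ ($B{\left(q \right)} = 6 q + \left(-10 - 5 + 2 q + 1 q\right) = 6 q + \left(-10 - 5 + 2 q + q\right) = 6 q + \left(-15 + 3 q\right) = -15 + 9 q$)
$B{\left(25 \right)} + 4146 = \left(-15 + 9 \cdot 25\right) + 4146 = \left(-15 + 225\right) + 4146 = 210 + 4146 = 4356$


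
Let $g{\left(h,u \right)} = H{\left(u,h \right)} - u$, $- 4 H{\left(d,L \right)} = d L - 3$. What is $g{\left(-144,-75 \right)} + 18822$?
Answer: $\frac{64791}{4} \approx 16198.0$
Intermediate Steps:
$H{\left(d,L \right)} = \frac{3}{4} - \frac{L d}{4}$ ($H{\left(d,L \right)} = - \frac{d L - 3}{4} = - \frac{L d - 3}{4} = - \frac{-3 + L d}{4} = \frac{3}{4} - \frac{L d}{4}$)
$g{\left(h,u \right)} = \frac{3}{4} - u - \frac{h u}{4}$ ($g{\left(h,u \right)} = \left(\frac{3}{4} - \frac{h u}{4}\right) - u = \frac{3}{4} - u - \frac{h u}{4}$)
$g{\left(-144,-75 \right)} + 18822 = \left(\frac{3}{4} - -75 - \left(-36\right) \left(-75\right)\right) + 18822 = \left(\frac{3}{4} + 75 - 2700\right) + 18822 = - \frac{10497}{4} + 18822 = \frac{64791}{4}$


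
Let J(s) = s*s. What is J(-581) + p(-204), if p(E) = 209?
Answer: 337770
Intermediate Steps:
J(s) = s²
J(-581) + p(-204) = (-581)² + 209 = 337561 + 209 = 337770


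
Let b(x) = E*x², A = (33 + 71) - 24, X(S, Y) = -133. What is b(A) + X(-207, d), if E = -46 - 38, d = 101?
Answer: -537733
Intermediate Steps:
A = 80 (A = 104 - 24 = 80)
E = -84
b(x) = -84*x²
b(A) + X(-207, d) = -84*80² - 133 = -84*6400 - 133 = -537600 - 133 = -537733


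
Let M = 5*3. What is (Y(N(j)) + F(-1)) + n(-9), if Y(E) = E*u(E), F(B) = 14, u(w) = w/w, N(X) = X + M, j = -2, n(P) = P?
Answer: 18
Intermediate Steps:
M = 15
N(X) = 15 + X (N(X) = X + 15 = 15 + X)
u(w) = 1
Y(E) = E (Y(E) = E*1 = E)
(Y(N(j)) + F(-1)) + n(-9) = ((15 - 2) + 14) - 9 = (13 + 14) - 9 = 27 - 9 = 18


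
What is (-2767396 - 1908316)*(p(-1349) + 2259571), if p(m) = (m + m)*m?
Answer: -27582833986176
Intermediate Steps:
p(m) = 2*m² (p(m) = (2*m)*m = 2*m²)
(-2767396 - 1908316)*(p(-1349) + 2259571) = (-2767396 - 1908316)*(2*(-1349)² + 2259571) = -4675712*(2*1819801 + 2259571) = -4675712*(3639602 + 2259571) = -4675712*5899173 = -27582833986176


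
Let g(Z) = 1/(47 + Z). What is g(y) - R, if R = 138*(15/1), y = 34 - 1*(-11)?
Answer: -190439/92 ≈ -2070.0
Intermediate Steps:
y = 45 (y = 34 + 11 = 45)
R = 2070 (R = 138*(15*1) = 138*15 = 2070)
g(y) - R = 1/(47 + 45) - 1*2070 = 1/92 - 2070 = -190439/92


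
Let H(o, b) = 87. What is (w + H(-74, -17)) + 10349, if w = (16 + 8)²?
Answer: 11012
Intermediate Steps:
w = 576 (w = 24² = 576)
(w + H(-74, -17)) + 10349 = (576 + 87) + 10349 = 663 + 10349 = 11012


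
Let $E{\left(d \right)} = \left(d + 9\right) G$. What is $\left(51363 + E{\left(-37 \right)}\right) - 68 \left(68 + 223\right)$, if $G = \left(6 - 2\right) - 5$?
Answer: $31603$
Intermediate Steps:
$G = -1$ ($G = 4 - 5 = -1$)
$E{\left(d \right)} = -9 - d$ ($E{\left(d \right)} = \left(d + 9\right) \left(-1\right) = \left(9 + d\right) \left(-1\right) = -9 - d$)
$\left(51363 + E{\left(-37 \right)}\right) - 68 \left(68 + 223\right) = \left(51363 - -28\right) - 68 \left(68 + 223\right) = \left(51363 + \left(-9 + 37\right)\right) - 19788 = \left(51363 + 28\right) - 19788 = 51391 - 19788 = 31603$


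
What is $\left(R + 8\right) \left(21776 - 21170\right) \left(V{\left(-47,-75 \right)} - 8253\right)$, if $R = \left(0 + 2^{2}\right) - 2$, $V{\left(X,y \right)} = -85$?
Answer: $-50528280$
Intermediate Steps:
$R = 2$ ($R = \left(0 + 4\right) - 2 = 4 - 2 = 2$)
$\left(R + 8\right) \left(21776 - 21170\right) \left(V{\left(-47,-75 \right)} - 8253\right) = \left(2 + 8\right) \left(21776 - 21170\right) \left(-85 - 8253\right) = 10 \cdot 606 \left(-8338\right) = 10 \left(-5052828\right) = -50528280$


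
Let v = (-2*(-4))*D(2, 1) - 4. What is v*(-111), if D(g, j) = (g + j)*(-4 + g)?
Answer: 5772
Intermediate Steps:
D(g, j) = (-4 + g)*(g + j)
v = -52 (v = (-2*(-4))*(2**2 - 4*2 - 4*1 + 2*1) - 4 = 8*(4 - 8 - 4 + 2) - 4 = 8*(-6) - 4 = -48 - 4 = -52)
v*(-111) = -52*(-111) = 5772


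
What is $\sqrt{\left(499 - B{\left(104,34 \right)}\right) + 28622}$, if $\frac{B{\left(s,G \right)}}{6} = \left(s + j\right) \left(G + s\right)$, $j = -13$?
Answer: $i \sqrt{46227} \approx 215.0 i$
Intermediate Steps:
$B{\left(s,G \right)} = 6 \left(-13 + s\right) \left(G + s\right)$ ($B{\left(s,G \right)} = 6 \left(s - 13\right) \left(G + s\right) = 6 \left(-13 + s\right) \left(G + s\right)$)
$\sqrt{\left(499 - B{\left(104,34 \right)}\right) + 28622} = \sqrt{\left(499 - \left(\left(-78\right) 34 - 8112 + 6 \cdot 104^{2} + 6 \cdot 34 \cdot 104\right)\right) + 28622} = \sqrt{\left(499 - \left(-2652 - 8112 + 6 \cdot 10816 + 21216\right)\right) + 28622} = \sqrt{\left(499 - \left(-2652 - 8112 + 64896 + 21216\right)\right) + 28622} = \sqrt{\left(499 - 75348\right) + 28622} = \sqrt{-74849 + 28622} = \sqrt{-46227} = i \sqrt{46227}$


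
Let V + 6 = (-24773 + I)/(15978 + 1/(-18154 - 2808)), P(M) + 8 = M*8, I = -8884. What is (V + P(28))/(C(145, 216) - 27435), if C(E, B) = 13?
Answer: -34814978658/4592236678685 ≈ -0.0075813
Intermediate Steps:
P(M) = -8 + 8*M (P(M) = -8 + M*8 = -8 + 8*M)
V = -2715103044/334930835 (V = -6 + (-24773 - 8884)/(15978 + 1/(-18154 - 2808)) = -6 - 33657/(15978 + 1/(-20962)) = -6 - 33657/(15978 - 1/20962) = -6 - 33657/334930835/20962 = -6 - 33657*20962/334930835 = -6 - 705518034/334930835 = -2715103044/334930835 ≈ -8.1065)
(V + P(28))/(C(145, 216) - 27435) = (-2715103044/334930835 + (-8 + 8*28))/(13 - 27435) = (-2715103044/334930835 + (-8 + 224))/(-27422) = (-2715103044/334930835 + 216)*(-1/27422) = (69629957316/334930835)*(-1/27422) = -34814978658/4592236678685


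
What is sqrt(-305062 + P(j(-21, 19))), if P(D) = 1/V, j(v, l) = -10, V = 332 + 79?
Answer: I*sqrt(51531377691)/411 ≈ 552.32*I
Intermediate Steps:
V = 411
P(D) = 1/411
sqrt(-305062 + P(j(-21, 19))) = sqrt(-305062 + 1/411) = sqrt(-125380481/411) = I*sqrt(51531377691)/411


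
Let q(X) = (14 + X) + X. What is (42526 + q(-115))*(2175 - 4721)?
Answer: -107721260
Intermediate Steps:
q(X) = 14 + 2*X
(42526 + q(-115))*(2175 - 4721) = (42526 + (14 + 2*(-115)))*(2175 - 4721) = (42526 + (14 - 230))*(-2546) = (42526 - 216)*(-2546) = 42310*(-2546) = -107721260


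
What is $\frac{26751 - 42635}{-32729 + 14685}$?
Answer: $\frac{3971}{4511} \approx 0.88029$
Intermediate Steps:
$\frac{26751 - 42635}{-32729 + 14685} = - \frac{15884}{-18044} = \left(-15884\right) \left(- \frac{1}{18044}\right) = \frac{3971}{4511}$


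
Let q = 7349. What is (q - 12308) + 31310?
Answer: 26351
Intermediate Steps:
(q - 12308) + 31310 = (7349 - 12308) + 31310 = -4959 + 31310 = 26351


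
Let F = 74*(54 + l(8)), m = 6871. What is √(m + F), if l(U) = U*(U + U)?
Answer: 43*√11 ≈ 142.61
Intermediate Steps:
l(U) = 2*U² (l(U) = U*(2*U) = 2*U²)
F = 13468 (F = 74*(54 + 2*8²) = 74*(54 + 2*64) = 74*(54 + 128) = 74*182 = 13468)
√(m + F) = √(6871 + 13468) = √20339 = 43*√11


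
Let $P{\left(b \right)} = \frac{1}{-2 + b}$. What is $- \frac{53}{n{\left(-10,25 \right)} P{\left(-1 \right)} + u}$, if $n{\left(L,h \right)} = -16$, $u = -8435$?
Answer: $\frac{159}{25289} \approx 0.0062873$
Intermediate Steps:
$- \frac{53}{n{\left(-10,25 \right)} P{\left(-1 \right)} + u} = - \frac{53}{- \frac{16}{-2 - 1} - 8435} = - \frac{53}{- \frac{16}{-3} - 8435} = - \frac{53}{\left(-16\right) \left(- \frac{1}{3}\right) - 8435} = - \frac{53}{\frac{16}{3} - 8435} = - \frac{53}{- \frac{25289}{3}} = \left(-53\right) \left(- \frac{3}{25289}\right) = \frac{159}{25289}$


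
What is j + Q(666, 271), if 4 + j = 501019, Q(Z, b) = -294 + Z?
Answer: 501387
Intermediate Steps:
j = 501015 (j = -4 + 501019 = 501015)
j + Q(666, 271) = 501015 + (-294 + 666) = 501015 + 372 = 501387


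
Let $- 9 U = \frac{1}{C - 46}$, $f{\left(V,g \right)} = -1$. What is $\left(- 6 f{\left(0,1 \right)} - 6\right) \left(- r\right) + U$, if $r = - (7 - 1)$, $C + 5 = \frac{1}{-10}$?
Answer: $\frac{10}{4599} \approx 0.0021744$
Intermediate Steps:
$C = - \frac{51}{10}$ ($C = -5 + \frac{1}{-10} = -5 - \frac{1}{10} = - \frac{51}{10} \approx -5.1$)
$U = \frac{10}{4599}$ ($U = - \frac{1}{9 \left(- \frac{51}{10} - 46\right)} = - \frac{1}{9 \left(- \frac{511}{10}\right)} = \left(- \frac{1}{9}\right) \left(- \frac{10}{511}\right) = \frac{10}{4599} \approx 0.0021744$)
$r = -6$ ($r = \left(-1\right) 6 = -6$)
$\left(- 6 f{\left(0,1 \right)} - 6\right) \left(- r\right) + U = \left(\left(-6\right) \left(-1\right) - 6\right) \left(\left(-1\right) \left(-6\right)\right) + \frac{10}{4599} = \left(6 - 6\right) 6 + \frac{10}{4599} = 0 \cdot 6 + \frac{10}{4599} = 0 + \frac{10}{4599} = \frac{10}{4599}$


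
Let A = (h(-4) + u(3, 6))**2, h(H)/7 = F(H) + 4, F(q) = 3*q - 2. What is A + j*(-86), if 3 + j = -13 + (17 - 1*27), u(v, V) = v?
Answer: 6725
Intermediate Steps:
j = -26 (j = -3 + (-13 + (17 - 1*27)) = -3 + (-13 + (17 - 27)) = -3 + (-13 - 10) = -3 - 23 = -26)
F(q) = -2 + 3*q
h(H) = 14 + 21*H (h(H) = 7*((-2 + 3*H) + 4) = 7*(2 + 3*H) = 14 + 21*H)
A = 4489 (A = ((14 + 21*(-4)) + 3)**2 = ((14 - 84) + 3)**2 = (-70 + 3)**2 = (-67)**2 = 4489)
A + j*(-86) = 4489 - 26*(-86) = 4489 + 2236 = 6725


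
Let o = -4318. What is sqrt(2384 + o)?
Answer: I*sqrt(1934) ≈ 43.977*I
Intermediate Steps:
sqrt(2384 + o) = sqrt(2384 - 4318) = sqrt(-1934) = I*sqrt(1934)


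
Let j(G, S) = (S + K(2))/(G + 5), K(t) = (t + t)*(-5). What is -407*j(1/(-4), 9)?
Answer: 17908/19 ≈ 942.53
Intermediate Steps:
K(t) = -10*t (K(t) = (2*t)*(-5) = -10*t)
j(G, S) = (-20 + S)/(5 + G) (j(G, S) = (S - 10*2)/(G + 5) = (S - 20)/(5 + G) = (-20 + S)/(5 + G))
-407*j(1/(-4), 9) = -407*(-20 + 9)/(5 + 1/(-4)) = -407*(-11)/(5 - ¼) = -407*(-11)/19/4 = -1628*(-11)/19 = -407*(-44/19) = 17908/19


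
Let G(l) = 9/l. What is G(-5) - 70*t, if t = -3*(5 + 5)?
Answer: 10491/5 ≈ 2098.2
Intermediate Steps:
t = -30 (t = -3*10 = -30)
G(-5) - 70*t = 9/(-5) - 70*(-30) = 9*(-⅕) + 2100 = -9/5 + 2100 = 10491/5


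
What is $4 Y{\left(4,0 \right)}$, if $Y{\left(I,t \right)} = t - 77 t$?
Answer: $0$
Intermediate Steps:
$Y{\left(I,t \right)} = - 76 t$
$4 Y{\left(4,0 \right)} = 4 \left(\left(-76\right) 0\right) = 4 \cdot 0 = 0$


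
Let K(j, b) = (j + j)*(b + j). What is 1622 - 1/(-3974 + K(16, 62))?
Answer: 2397317/1478 ≈ 1622.0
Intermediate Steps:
K(j, b) = 2*j*(b + j) (K(j, b) = (2*j)*(b + j) = 2*j*(b + j))
1622 - 1/(-3974 + K(16, 62)) = 1622 - 1/(-3974 + 2*16*(62 + 16)) = 1622 - 1/(-3974 + 2*16*78) = 1622 - 1/(-3974 + 2496) = 1622 - 1/(-1478) = 1622 - 1*(-1/1478) = 1622 + 1/1478 = 2397317/1478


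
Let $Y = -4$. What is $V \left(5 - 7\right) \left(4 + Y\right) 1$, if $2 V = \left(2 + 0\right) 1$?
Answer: $0$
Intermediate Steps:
$V = 1$ ($V = \frac{\left(2 + 0\right) 1}{2} = \frac{2 \cdot 1}{2} = \frac{1}{2} \cdot 2 = 1$)
$V \left(5 - 7\right) \left(4 + Y\right) 1 = 1 \left(5 - 7\right) \left(4 - 4\right) 1 = 1 \left(\left(-2\right) 0\right) 1 = 1 \cdot 0 \cdot 1 = 0 \cdot 1 = 0$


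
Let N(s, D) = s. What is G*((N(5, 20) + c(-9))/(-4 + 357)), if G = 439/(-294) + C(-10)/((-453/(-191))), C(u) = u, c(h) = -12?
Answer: 253469/2238726 ≈ 0.11322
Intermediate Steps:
G = -253469/44394 (G = 439/(-294) - 10/((-453/(-191))) = 439*(-1/294) - 10/((-453*(-1/191))) = -439/294 - 10/453/191 = -439/294 - 10*191/453 = -439/294 - 1910/453 = -253469/44394 ≈ -5.7095)
G*((N(5, 20) + c(-9))/(-4 + 357)) = -253469*(5 - 12)/(44394*(-4 + 357)) = -(-253469)/(6342*353) = -253469/44394*(-7/353) = 253469/2238726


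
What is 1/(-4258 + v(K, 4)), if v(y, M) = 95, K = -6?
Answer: -1/4163 ≈ -0.00024021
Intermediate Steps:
1/(-4258 + v(K, 4)) = 1/(-4258 + 95) = 1/(-4163) = -1/4163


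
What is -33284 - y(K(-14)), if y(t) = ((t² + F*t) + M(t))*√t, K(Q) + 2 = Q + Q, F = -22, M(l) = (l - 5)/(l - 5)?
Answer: -33284 - 1561*I*√30 ≈ -33284.0 - 8550.0*I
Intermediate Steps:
M(l) = 1 (M(l) = (-5 + l)/(-5 + l) = 1)
K(Q) = -2 + 2*Q (K(Q) = -2 + (Q + Q) = -2 + 2*Q)
y(t) = √t*(1 + t² - 22*t) (y(t) = ((t² - 22*t) + 1)*√t = (1 + t² - 22*t)*√t = √t*(1 + t² - 22*t))
-33284 - y(K(-14)) = -33284 - √(-2 + 2*(-14))*(1 + (-2 + 2*(-14))² - 22*(-2 + 2*(-14))) = -33284 - √(-2 - 28)*(1 + (-2 - 28)² - 22*(-2 - 28)) = -33284 - √(-30)*(1 + (-30)² - 22*(-30)) = -33284 - I*√30*(1 + 900 + 660) = -33284 - I*√30*1561 = -33284 - 1561*I*√30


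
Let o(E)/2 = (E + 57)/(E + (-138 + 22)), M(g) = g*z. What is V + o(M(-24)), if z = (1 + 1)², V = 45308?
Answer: 4802687/106 ≈ 45308.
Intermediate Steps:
z = 4 (z = 2² = 4)
M(g) = 4*g (M(g) = g*4 = 4*g)
o(E) = 2*(57 + E)/(-116 + E) (o(E) = 2*((E + 57)/(E + (-138 + 22))) = 2*((57 + E)/(E - 116)) = 2*((57 + E)/(-116 + E)) = 2*(57 + E)/(-116 + E))
V + o(M(-24)) = 45308 + 2*(57 + 4*(-24))/(-116 + 4*(-24)) = 45308 + 2*(57 - 96)/(-116 - 96) = 45308 + 2*(-39)/(-212) = 45308 + 2*(-1/212)*(-39) = 45308 + 39/106 = 4802687/106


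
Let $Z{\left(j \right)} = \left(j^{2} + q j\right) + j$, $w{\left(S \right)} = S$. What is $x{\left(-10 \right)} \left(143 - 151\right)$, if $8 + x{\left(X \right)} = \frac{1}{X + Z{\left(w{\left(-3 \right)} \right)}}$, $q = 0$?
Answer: $66$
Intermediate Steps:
$Z{\left(j \right)} = j + j^{2}$ ($Z{\left(j \right)} = \left(j^{2} + 0 j\right) + j = \left(j^{2} + 0\right) + j = j^{2} + j = j + j^{2}$)
$x{\left(X \right)} = -8 + \frac{1}{6 + X}$ ($x{\left(X \right)} = -8 + \frac{1}{X - 3 \left(1 - 3\right)} = -8 + \frac{1}{X - -6} = -8 + \frac{1}{X + 6} = -8 + \frac{1}{6 + X}$)
$x{\left(-10 \right)} \left(143 - 151\right) = \frac{-47 - -80}{6 - 10} \left(143 - 151\right) = \frac{-47 + 80}{-4} \left(-8\right) = \left(- \frac{1}{4}\right) 33 \left(-8\right) = \left(- \frac{33}{4}\right) \left(-8\right) = 66$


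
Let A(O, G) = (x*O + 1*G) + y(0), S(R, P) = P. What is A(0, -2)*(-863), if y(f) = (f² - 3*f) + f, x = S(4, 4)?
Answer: 1726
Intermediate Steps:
x = 4
y(f) = f² - 2*f
A(O, G) = G + 4*O (A(O, G) = (4*O + 1*G) + 0*(-2 + 0) = (4*O + G) + 0*(-2) = (G + 4*O) + 0 = G + 4*O)
A(0, -2)*(-863) = (-2 + 4*0)*(-863) = (-2 + 0)*(-863) = -2*(-863) = 1726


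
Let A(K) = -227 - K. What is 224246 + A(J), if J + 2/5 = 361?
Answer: 1118292/5 ≈ 2.2366e+5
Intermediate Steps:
J = 1803/5 (J = -2/5 + 361 = 1803/5 ≈ 360.60)
224246 + A(J) = 224246 + (-227 - 1*1803/5) = 224246 + (-227 - 1803/5) = 224246 - 2938/5 = 1118292/5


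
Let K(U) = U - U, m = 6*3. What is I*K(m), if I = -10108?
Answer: 0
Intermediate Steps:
m = 18
K(U) = 0
I*K(m) = -10108*0 = 0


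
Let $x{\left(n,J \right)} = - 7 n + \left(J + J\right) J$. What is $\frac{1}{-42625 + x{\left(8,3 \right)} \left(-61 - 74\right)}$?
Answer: $- \frac{1}{37495} \approx -2.667 \cdot 10^{-5}$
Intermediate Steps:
$x{\left(n,J \right)} = - 7 n + 2 J^{2}$ ($x{\left(n,J \right)} = - 7 n + 2 J J = - 7 n + 2 J^{2}$)
$\frac{1}{-42625 + x{\left(8,3 \right)} \left(-61 - 74\right)} = \frac{1}{-42625 + \left(\left(-7\right) 8 + 2 \cdot 3^{2}\right) \left(-61 - 74\right)} = \frac{1}{-42625 + \left(-56 + 2 \cdot 9\right) \left(-135\right)} = \frac{1}{-42625 + \left(-56 + 18\right) \left(-135\right)} = \frac{1}{-42625 - -5130} = \frac{1}{-42625 + 5130} = \frac{1}{-37495} = - \frac{1}{37495}$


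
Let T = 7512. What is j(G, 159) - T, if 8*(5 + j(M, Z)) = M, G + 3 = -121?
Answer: -15065/2 ≈ -7532.5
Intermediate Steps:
G = -124 (G = -3 - 121 = -124)
j(M, Z) = -5 + M/8
j(G, 159) - T = (-5 + (⅛)*(-124)) - 1*7512 = (-5 - 31/2) - 7512 = -41/2 - 7512 = -15065/2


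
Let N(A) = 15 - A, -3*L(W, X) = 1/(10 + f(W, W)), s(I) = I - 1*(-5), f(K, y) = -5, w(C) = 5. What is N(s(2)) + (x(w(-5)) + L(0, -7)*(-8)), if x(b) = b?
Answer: 203/15 ≈ 13.533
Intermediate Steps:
s(I) = 5 + I (s(I) = I + 5 = 5 + I)
L(W, X) = -1/15 (L(W, X) = -1/(3*(10 - 5)) = -1/3/5 = -1/3*1/5 = -1/15)
N(s(2)) + (x(w(-5)) + L(0, -7)*(-8)) = (15 - (5 + 2)) + (5 - 1/15*(-8)) = (15 - 1*7) + (5 + 8/15) = (15 - 7) + 83/15 = 8 + 83/15 = 203/15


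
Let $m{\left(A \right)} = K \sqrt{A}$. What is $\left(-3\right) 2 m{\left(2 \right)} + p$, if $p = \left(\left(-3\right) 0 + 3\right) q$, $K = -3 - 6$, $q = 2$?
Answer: $6 + 54 \sqrt{2} \approx 82.368$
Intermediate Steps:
$K = -9$
$m{\left(A \right)} = - 9 \sqrt{A}$
$p = 6$ ($p = \left(\left(-3\right) 0 + 3\right) 2 = \left(0 + 3\right) 2 = 3 \cdot 2 = 6$)
$\left(-3\right) 2 m{\left(2 \right)} + p = \left(-3\right) 2 \left(- 9 \sqrt{2}\right) + 6 = - 6 \left(- 9 \sqrt{2}\right) + 6 = 54 \sqrt{2} + 6 = 6 + 54 \sqrt{2}$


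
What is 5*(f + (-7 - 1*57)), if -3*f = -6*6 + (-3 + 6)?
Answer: -265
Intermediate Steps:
f = 11 (f = -(-6*6 + (-3 + 6))/3 = -(-36 + 3)/3 = -1/3*(-33) = 11)
5*(f + (-7 - 1*57)) = 5*(11 + (-7 - 1*57)) = 5*(11 + (-7 - 57)) = 5*(11 - 64) = 5*(-53) = -265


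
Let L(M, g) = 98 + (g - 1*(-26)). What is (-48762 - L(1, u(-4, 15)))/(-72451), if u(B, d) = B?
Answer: 48882/72451 ≈ 0.67469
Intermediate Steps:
L(M, g) = 124 + g (L(M, g) = 98 + (g + 26) = 98 + (26 + g) = 124 + g)
(-48762 - L(1, u(-4, 15)))/(-72451) = (-48762 - (124 - 4))/(-72451) = (-48762 - 1*120)*(-1/72451) = (-48762 - 120)*(-1/72451) = -48882*(-1/72451) = 48882/72451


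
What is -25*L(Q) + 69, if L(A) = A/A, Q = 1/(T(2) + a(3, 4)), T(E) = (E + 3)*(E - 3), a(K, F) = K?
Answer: 44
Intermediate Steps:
T(E) = (-3 + E)*(3 + E) (T(E) = (3 + E)*(-3 + E) = (-3 + E)*(3 + E))
Q = -½ (Q = 1/((-9 + 2²) + 3) = 1/((-9 + 4) + 3) = 1/(-5 + 3) = 1/(-2) = -½ ≈ -0.50000)
L(A) = 1
-25*L(Q) + 69 = -25*1 + 69 = -25 + 69 = 44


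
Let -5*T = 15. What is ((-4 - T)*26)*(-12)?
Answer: 312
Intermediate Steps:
T = -3 (T = -⅕*15 = -3)
((-4 - T)*26)*(-12) = ((-4 - 1*(-3))*26)*(-12) = ((-4 + 3)*26)*(-12) = -1*26*(-12) = -26*(-12) = 312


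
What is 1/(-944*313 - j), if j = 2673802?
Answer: -1/2969274 ≈ -3.3678e-7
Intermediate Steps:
1/(-944*313 - j) = 1/(-944*313 - 1*2673802) = 1/(-295472 - 2673802) = 1/(-2969274) = -1/2969274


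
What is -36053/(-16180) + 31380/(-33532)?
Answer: 175300199/135636940 ≈ 1.2924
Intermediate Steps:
-36053/(-16180) + 31380/(-33532) = -36053*(-1/16180) + 31380*(-1/33532) = 36053/16180 - 7845/8383 = 175300199/135636940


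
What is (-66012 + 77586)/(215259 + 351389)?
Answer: 5787/283324 ≈ 0.020425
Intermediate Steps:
(-66012 + 77586)/(215259 + 351389) = 11574/566648 = 11574*(1/566648) = 5787/283324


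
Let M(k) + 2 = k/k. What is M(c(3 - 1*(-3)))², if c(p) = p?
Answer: 1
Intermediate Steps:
M(k) = -1 (M(k) = -2 + k/k = -2 + 1 = -1)
M(c(3 - 1*(-3)))² = (-1)² = 1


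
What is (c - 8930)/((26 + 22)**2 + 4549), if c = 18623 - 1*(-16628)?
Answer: 26321/6853 ≈ 3.8408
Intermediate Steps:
c = 35251 (c = 18623 + 16628 = 35251)
(c - 8930)/((26 + 22)**2 + 4549) = (35251 - 8930)/((26 + 22)**2 + 4549) = 26321/(48**2 + 4549) = 26321/(2304 + 4549) = 26321/6853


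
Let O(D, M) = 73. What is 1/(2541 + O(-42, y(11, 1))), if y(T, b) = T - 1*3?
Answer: 1/2614 ≈ 0.00038256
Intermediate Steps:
y(T, b) = -3 + T (y(T, b) = T - 3 = -3 + T)
1/(2541 + O(-42, y(11, 1))) = 1/(2541 + 73) = 1/2614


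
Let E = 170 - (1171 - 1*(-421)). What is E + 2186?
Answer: 764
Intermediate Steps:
E = -1422 (E = 170 - (1171 + 421) = 170 - 1*1592 = 170 - 1592 = -1422)
E + 2186 = -1422 + 2186 = 764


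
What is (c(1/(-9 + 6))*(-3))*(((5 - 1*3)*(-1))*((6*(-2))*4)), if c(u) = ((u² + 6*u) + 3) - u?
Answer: -416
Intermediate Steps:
c(u) = 3 + u² + 5*u (c(u) = (3 + u² + 6*u) - u = 3 + u² + 5*u)
(c(1/(-9 + 6))*(-3))*(((5 - 1*3)*(-1))*((6*(-2))*4)) = ((3 + (1/(-9 + 6))² + 5/(-9 + 6))*(-3))*(((5 - 1*3)*(-1))*((6*(-2))*4)) = ((3 + (1/(-3))² + 5/(-3))*(-3))*(((5 - 3)*(-1))*(-12*4)) = ((3 + (-⅓)² + 5*(-⅓))*(-3))*((2*(-1))*(-48)) = ((3 + ⅑ - 5/3)*(-3))*(-2*(-48)) = ((13/9)*(-3))*96 = -13/3*96 = -416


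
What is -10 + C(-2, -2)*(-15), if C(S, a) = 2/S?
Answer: 5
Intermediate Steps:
-10 + C(-2, -2)*(-15) = -10 + (2/(-2))*(-15) = -10 + (2*(-½))*(-15) = -10 - 1*(-15) = -10 + 15 = 5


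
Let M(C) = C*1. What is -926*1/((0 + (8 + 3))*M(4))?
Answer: -463/22 ≈ -21.045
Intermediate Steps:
M(C) = C
-926*1/((0 + (8 + 3))*M(4)) = -926*1/(4*(0 + (8 + 3))) = -926*1/(4*(0 + 11)) = -926/(11*4) = -926/44 = -926*1/44 = -463/22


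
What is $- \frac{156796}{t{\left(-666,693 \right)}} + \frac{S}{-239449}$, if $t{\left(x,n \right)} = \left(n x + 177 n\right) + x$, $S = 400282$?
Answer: $- \frac{98368305722}{81303231807} \approx -1.2099$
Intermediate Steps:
$t{\left(x,n \right)} = x + 177 n + n x$ ($t{\left(x,n \right)} = \left(177 n + n x\right) + x = x + 177 n + n x$)
$- \frac{156796}{t{\left(-666,693 \right)}} + \frac{S}{-239449} = - \frac{156796}{-666 + 177 \cdot 693 + 693 \left(-666\right)} + \frac{400282}{-239449} = - \frac{156796}{-666 + 122661 - 461538} + 400282 \left(- \frac{1}{239449}\right) = - \frac{156796}{-339543} - \frac{400282}{239449} = \left(-156796\right) \left(- \frac{1}{339543}\right) - \frac{400282}{239449} = \frac{156796}{339543} - \frac{400282}{239449} = - \frac{98368305722}{81303231807}$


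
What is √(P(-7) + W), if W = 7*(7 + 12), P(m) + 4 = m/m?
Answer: √130 ≈ 11.402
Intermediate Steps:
P(m) = -3 (P(m) = -4 + m/m = -4 + 1 = -3)
W = 133 (W = 7*19 = 133)
√(P(-7) + W) = √(-3 + 133) = √130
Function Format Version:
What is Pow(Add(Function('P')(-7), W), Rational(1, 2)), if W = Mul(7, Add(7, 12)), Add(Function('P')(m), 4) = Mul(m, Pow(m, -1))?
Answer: Pow(130, Rational(1, 2)) ≈ 11.402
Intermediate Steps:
Function('P')(m) = -3 (Function('P')(m) = Add(-4, Mul(m, Pow(m, -1))) = Add(-4, 1) = -3)
W = 133 (W = Mul(7, 19) = 133)
Pow(Add(Function('P')(-7), W), Rational(1, 2)) = Pow(Add(-3, 133), Rational(1, 2)) = Pow(130, Rational(1, 2))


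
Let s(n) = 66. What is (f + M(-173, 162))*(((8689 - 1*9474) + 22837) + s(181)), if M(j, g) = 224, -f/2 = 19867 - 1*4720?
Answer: -665088260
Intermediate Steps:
f = -30294 (f = -2*(19867 - 1*4720) = -2*(19867 - 4720) = -2*15147 = -30294)
(f + M(-173, 162))*(((8689 - 1*9474) + 22837) + s(181)) = (-30294 + 224)*(((8689 - 1*9474) + 22837) + 66) = -30070*(((8689 - 9474) + 22837) + 66) = -30070*((-785 + 22837) + 66) = -30070*(22052 + 66) = -30070*22118 = -665088260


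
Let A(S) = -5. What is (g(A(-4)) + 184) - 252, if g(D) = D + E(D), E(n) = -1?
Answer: -74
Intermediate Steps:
g(D) = -1 + D (g(D) = D - 1 = -1 + D)
(g(A(-4)) + 184) - 252 = ((-1 - 5) + 184) - 252 = (-6 + 184) - 252 = 178 - 252 = -74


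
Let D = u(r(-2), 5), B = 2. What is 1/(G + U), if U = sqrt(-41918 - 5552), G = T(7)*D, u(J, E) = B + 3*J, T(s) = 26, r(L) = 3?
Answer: 143/64633 - I*sqrt(47470)/129266 ≈ 0.0022125 - 0.0016855*I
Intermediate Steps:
u(J, E) = 2 + 3*J
D = 11 (D = 2 + 3*3 = 2 + 9 = 11)
G = 286 (G = 26*11 = 286)
U = I*sqrt(47470) (U = sqrt(-47470) = I*sqrt(47470) ≈ 217.88*I)
1/(G + U) = 1/(286 + I*sqrt(47470))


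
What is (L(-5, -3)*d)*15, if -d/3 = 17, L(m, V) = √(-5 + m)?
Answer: -765*I*√10 ≈ -2419.1*I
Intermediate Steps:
d = -51 (d = -3*17 = -51)
(L(-5, -3)*d)*15 = (√(-5 - 5)*(-51))*15 = (√(-10)*(-51))*15 = ((I*√10)*(-51))*15 = -51*I*√10*15 = -765*I*√10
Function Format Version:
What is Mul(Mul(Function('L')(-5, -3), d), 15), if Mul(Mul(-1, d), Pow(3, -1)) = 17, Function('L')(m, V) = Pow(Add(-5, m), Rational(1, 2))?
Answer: Mul(-765, I, Pow(10, Rational(1, 2))) ≈ Mul(-2419.1, I)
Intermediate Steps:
d = -51 (d = Mul(-3, 17) = -51)
Mul(Mul(Function('L')(-5, -3), d), 15) = Mul(Mul(Pow(Add(-5, -5), Rational(1, 2)), -51), 15) = Mul(Mul(Pow(-10, Rational(1, 2)), -51), 15) = Mul(Mul(Mul(I, Pow(10, Rational(1, 2))), -51), 15) = Mul(Mul(-51, I, Pow(10, Rational(1, 2))), 15) = Mul(-765, I, Pow(10, Rational(1, 2)))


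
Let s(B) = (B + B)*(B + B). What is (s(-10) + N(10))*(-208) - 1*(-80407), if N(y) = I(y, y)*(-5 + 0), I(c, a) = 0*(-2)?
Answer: -2793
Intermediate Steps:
I(c, a) = 0
s(B) = 4*B² (s(B) = (2*B)*(2*B) = 4*B²)
N(y) = 0 (N(y) = 0*(-5 + 0) = 0*(-5) = 0)
(s(-10) + N(10))*(-208) - 1*(-80407) = (4*(-10)² + 0)*(-208) - 1*(-80407) = (4*100 + 0)*(-208) + 80407 = (400 + 0)*(-208) + 80407 = 400*(-208) + 80407 = -83200 + 80407 = -2793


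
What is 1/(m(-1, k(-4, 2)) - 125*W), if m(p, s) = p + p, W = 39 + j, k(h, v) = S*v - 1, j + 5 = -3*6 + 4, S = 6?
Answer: -1/2502 ≈ -0.00039968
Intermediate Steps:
j = -19 (j = -5 + (-3*6 + 4) = -5 + (-18 + 4) = -5 - 14 = -19)
k(h, v) = -1 + 6*v (k(h, v) = 6*v - 1 = -1 + 6*v)
W = 20 (W = 39 - 19 = 20)
m(p, s) = 2*p
1/(m(-1, k(-4, 2)) - 125*W) = 1/(2*(-1) - 125*20) = 1/(-2 - 2500) = 1/(-2502) = -1/2502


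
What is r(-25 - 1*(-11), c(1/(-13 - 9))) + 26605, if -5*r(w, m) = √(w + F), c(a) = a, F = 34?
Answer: 26605 - 2*√5/5 ≈ 26604.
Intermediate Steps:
r(w, m) = -√(34 + w)/5 (r(w, m) = -√(w + 34)/5 = -√(34 + w)/5)
r(-25 - 1*(-11), c(1/(-13 - 9))) + 26605 = -√(34 + (-25 - 1*(-11)))/5 + 26605 = -√(34 + (-25 + 11))/5 + 26605 = -√(34 - 14)/5 + 26605 = -2*√5/5 + 26605 = 26605 - 2*√5/5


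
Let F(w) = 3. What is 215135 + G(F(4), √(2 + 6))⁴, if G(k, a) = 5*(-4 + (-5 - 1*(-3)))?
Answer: 1025135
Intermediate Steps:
G(k, a) = -30 (G(k, a) = 5*(-4 + (-5 + 3)) = 5*(-4 - 2) = 5*(-6) = -30)
215135 + G(F(4), √(2 + 6))⁴ = 215135 + (-30)⁴ = 215135 + 810000 = 1025135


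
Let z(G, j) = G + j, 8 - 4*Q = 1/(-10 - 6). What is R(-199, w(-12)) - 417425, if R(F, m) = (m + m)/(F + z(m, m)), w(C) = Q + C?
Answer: -2924896336/7007 ≈ -4.1743e+5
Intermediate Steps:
Q = 129/64 (Q = 2 - 1/(4*(-10 - 6)) = 2 - 1/4/(-16) = 2 - 1/4*(-1/16) = 2 + 1/64 = 129/64 ≈ 2.0156)
w(C) = 129/64 + C
R(F, m) = 2*m/(F + 2*m) (R(F, m) = (m + m)/(F + (m + m)) = (2*m)/(F + 2*m) = 2*m/(F + 2*m))
R(-199, w(-12)) - 417425 = 2*(129/64 - 12)/(-199 + 2*(129/64 - 12)) - 417425 = 2*(-639/64)/(-199 + 2*(-639/64)) - 417425 = 2*(-639/64)/(-199 - 639/32) - 417425 = 2*(-639/64)/(-7007/32) - 417425 = 2*(-639/64)*(-32/7007) - 417425 = 639/7007 - 417425 = -2924896336/7007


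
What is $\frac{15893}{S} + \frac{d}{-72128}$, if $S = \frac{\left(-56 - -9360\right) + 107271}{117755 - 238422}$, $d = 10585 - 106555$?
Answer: $- \frac{9879503649287}{600594400} \approx -16450.0$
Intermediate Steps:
$d = -95970$
$S = - \frac{116575}{120667}$ ($S = \frac{\left(-56 + 9360\right) + 107271}{-120667} = \left(9304 + 107271\right) \left(- \frac{1}{120667}\right) = 116575 \left(- \frac{1}{120667}\right) = - \frac{116575}{120667} \approx -0.96609$)
$\frac{15893}{S} + \frac{d}{-72128} = \frac{15893}{- \frac{116575}{120667}} - \frac{95970}{-72128} = 15893 \left(- \frac{120667}{116575}\right) - - \frac{6855}{5152} = - \frac{1917760631}{116575} + \frac{6855}{5152} = - \frac{9879503649287}{600594400}$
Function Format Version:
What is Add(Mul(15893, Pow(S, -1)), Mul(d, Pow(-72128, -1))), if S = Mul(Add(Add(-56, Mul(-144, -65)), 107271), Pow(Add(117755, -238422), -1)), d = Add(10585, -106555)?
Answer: Rational(-9879503649287, 600594400) ≈ -16450.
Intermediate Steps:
d = -95970
S = Rational(-116575, 120667) (S = Mul(Add(Add(-56, 9360), 107271), Pow(-120667, -1)) = Mul(Add(9304, 107271), Rational(-1, 120667)) = Mul(116575, Rational(-1, 120667)) = Rational(-116575, 120667) ≈ -0.96609)
Add(Mul(15893, Pow(S, -1)), Mul(d, Pow(-72128, -1))) = Add(Mul(15893, Pow(Rational(-116575, 120667), -1)), Mul(-95970, Pow(-72128, -1))) = Add(Mul(15893, Rational(-120667, 116575)), Mul(-95970, Rational(-1, 72128))) = Add(Rational(-1917760631, 116575), Rational(6855, 5152)) = Rational(-9879503649287, 600594400)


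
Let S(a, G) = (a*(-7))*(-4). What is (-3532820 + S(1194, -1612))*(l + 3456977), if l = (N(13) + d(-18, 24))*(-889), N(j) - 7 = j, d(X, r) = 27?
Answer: -11951088901272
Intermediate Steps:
S(a, G) = 28*a (S(a, G) = -7*a*(-4) = 28*a)
N(j) = 7 + j
l = -41783 (l = ((7 + 13) + 27)*(-889) = (20 + 27)*(-889) = 47*(-889) = -41783)
(-3532820 + S(1194, -1612))*(l + 3456977) = (-3532820 + 28*1194)*(-41783 + 3456977) = (-3532820 + 33432)*3415194 = -3499388*3415194 = -11951088901272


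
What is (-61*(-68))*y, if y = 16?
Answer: 66368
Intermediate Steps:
(-61*(-68))*y = -61*(-68)*16 = 4148*16 = 66368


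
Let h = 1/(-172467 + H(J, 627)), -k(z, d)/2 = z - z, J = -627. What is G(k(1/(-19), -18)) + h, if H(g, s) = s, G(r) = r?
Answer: -1/171840 ≈ -5.8194e-6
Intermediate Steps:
k(z, d) = 0 (k(z, d) = -2*(z - z) = -2*0 = 0)
h = -1/171840 (h = 1/(-172467 + 627) = 1/(-171840) = -1/171840 ≈ -5.8194e-6)
G(k(1/(-19), -18)) + h = 0 - 1/171840 = -1/171840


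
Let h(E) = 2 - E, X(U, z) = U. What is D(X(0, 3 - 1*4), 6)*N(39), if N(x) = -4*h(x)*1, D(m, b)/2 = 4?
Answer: 1184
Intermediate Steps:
D(m, b) = 8 (D(m, b) = 2*4 = 8)
N(x) = -8 + 4*x (N(x) = -4*(2 - x)*1 = (-8 + 4*x)*1 = -8 + 4*x)
D(X(0, 3 - 1*4), 6)*N(39) = 8*(-8 + 4*39) = 8*(-8 + 156) = 8*148 = 1184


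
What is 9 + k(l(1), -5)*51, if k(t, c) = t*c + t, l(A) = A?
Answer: -195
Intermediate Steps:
k(t, c) = t + c*t (k(t, c) = c*t + t = t + c*t)
9 + k(l(1), -5)*51 = 9 + (1*(1 - 5))*51 = 9 + (1*(-4))*51 = 9 - 4*51 = 9 - 204 = -195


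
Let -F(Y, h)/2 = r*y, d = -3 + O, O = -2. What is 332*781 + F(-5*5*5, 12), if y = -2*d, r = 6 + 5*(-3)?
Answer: 259472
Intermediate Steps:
d = -5 (d = -3 - 2 = -5)
r = -9 (r = 6 - 15 = -9)
y = 10 (y = -2*(-5) = 10)
F(Y, h) = 180 (F(Y, h) = -(-18)*10 = -2*(-90) = 180)
332*781 + F(-5*5*5, 12) = 332*781 + 180 = 259292 + 180 = 259472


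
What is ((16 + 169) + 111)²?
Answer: 87616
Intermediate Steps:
((16 + 169) + 111)² = (185 + 111)² = 296² = 87616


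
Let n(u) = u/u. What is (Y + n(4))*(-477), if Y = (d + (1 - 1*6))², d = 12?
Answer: -23850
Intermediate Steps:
Y = 49 (Y = (12 + (1 - 1*6))² = (12 + (1 - 6))² = (12 - 5)² = 7² = 49)
n(u) = 1
(Y + n(4))*(-477) = (49 + 1)*(-477) = 50*(-477) = -23850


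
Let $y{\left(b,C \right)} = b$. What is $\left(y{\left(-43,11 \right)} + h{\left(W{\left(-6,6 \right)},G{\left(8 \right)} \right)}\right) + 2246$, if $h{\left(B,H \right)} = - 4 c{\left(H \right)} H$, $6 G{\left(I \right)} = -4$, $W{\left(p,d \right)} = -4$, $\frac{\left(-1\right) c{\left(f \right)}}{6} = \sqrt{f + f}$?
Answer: $2203 - \frac{32 i \sqrt{3}}{3} \approx 2203.0 - 18.475 i$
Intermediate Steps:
$c{\left(f \right)} = - 6 \sqrt{2} \sqrt{f}$ ($c{\left(f \right)} = - 6 \sqrt{f + f} = - 6 \sqrt{2 f} = - 6 \sqrt{2} \sqrt{f}$)
$G{\left(I \right)} = - \frac{2}{3}$ ($G{\left(I \right)} = \frac{1}{6} \left(-4\right) = - \frac{2}{3}$)
$h{\left(B,H \right)} = 24 \sqrt{2} H^{\frac{3}{2}}$ ($h{\left(B,H \right)} = - 4 \left(- 6 \sqrt{2} \sqrt{H}\right) H = 24 \sqrt{2} \sqrt{H} H = 24 \sqrt{2} H^{\frac{3}{2}}$)
$\left(y{\left(-43,11 \right)} + h{\left(W{\left(-6,6 \right)},G{\left(8 \right)} \right)}\right) + 2246 = \left(-43 + 24 \sqrt{2} \left(- \frac{2}{3}\right)^{\frac{3}{2}}\right) + 2246 = \left(-43 + 24 \sqrt{2} \left(- \frac{2 i \sqrt{6}}{9}\right)\right) + 2246 = \left(-43 - \frac{32 i \sqrt{3}}{3}\right) + 2246 = 2203 - \frac{32 i \sqrt{3}}{3}$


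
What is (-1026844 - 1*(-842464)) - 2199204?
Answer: -2383584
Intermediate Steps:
(-1026844 - 1*(-842464)) - 2199204 = (-1026844 + 842464) - 2199204 = -184380 - 2199204 = -2383584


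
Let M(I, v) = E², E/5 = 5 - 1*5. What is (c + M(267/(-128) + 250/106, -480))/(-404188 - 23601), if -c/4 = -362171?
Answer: -1448684/427789 ≈ -3.3864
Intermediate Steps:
c = 1448684 (c = -4*(-362171) = 1448684)
E = 0 (E = 5*(5 - 1*5) = 5*(5 - 5) = 5*0 = 0)
M(I, v) = 0 (M(I, v) = 0² = 0)
(c + M(267/(-128) + 250/106, -480))/(-404188 - 23601) = (1448684 + 0)/(-404188 - 23601) = 1448684/(-427789) = 1448684*(-1/427789) = -1448684/427789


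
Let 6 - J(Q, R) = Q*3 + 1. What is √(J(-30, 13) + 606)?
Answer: √701 ≈ 26.476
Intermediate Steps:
J(Q, R) = 5 - 3*Q (J(Q, R) = 6 - (Q*3 + 1) = 6 - (3*Q + 1) = 6 - (1 + 3*Q) = 6 + (-1 - 3*Q) = 5 - 3*Q)
√(J(-30, 13) + 606) = √((5 - 3*(-30)) + 606) = √((5 + 90) + 606) = √(95 + 606) = √701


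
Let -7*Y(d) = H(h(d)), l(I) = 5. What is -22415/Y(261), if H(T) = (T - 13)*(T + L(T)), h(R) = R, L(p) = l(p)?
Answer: 22415/9424 ≈ 2.3785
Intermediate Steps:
L(p) = 5
H(T) = (-13 + T)*(5 + T) (H(T) = (T - 13)*(T + 5) = (-13 + T)*(5 + T))
Y(d) = 65/7 - d²/7 + 8*d/7 (Y(d) = -(-65 + d² - 8*d)/7 = 65/7 - d²/7 + 8*d/7)
-22415/Y(261) = -22415/(65/7 - ⅐*261² + (8/7)*261) = -22415/(65/7 - ⅐*68121 + 2088/7) = -22415/(65/7 - 68121/7 + 2088/7) = -22415/(-9424) = -22415*(-1/9424) = 22415/9424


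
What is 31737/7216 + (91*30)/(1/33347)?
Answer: 656925260697/7216 ≈ 9.1037e+7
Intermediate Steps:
31737/7216 + (91*30)/(1/33347) = 31737*(1/7216) + 2730/(1/33347) = 31737/7216 + 2730*33347 = 31737/7216 + 91037310 = 656925260697/7216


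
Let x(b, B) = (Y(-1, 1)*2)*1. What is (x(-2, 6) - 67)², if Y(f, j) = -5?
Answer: 5929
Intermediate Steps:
x(b, B) = -10 (x(b, B) = -5*2*1 = -10*1 = -10)
(x(-2, 6) - 67)² = (-10 - 67)² = (-77)² = 5929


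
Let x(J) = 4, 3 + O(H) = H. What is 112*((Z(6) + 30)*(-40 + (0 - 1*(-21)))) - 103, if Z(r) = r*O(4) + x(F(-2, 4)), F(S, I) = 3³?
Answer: -85223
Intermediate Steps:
O(H) = -3 + H
F(S, I) = 27
Z(r) = 4 + r (Z(r) = r*(-3 + 4) + 4 = r*1 + 4 = r + 4 = 4 + r)
112*((Z(6) + 30)*(-40 + (0 - 1*(-21)))) - 103 = 112*(((4 + 6) + 30)*(-40 + (0 - 1*(-21)))) - 103 = 112*((10 + 30)*(-40 + (0 + 21))) - 103 = 112*(40*(-40 + 21)) - 103 = 112*(40*(-19)) - 103 = 112*(-760) - 103 = -85120 - 103 = -85223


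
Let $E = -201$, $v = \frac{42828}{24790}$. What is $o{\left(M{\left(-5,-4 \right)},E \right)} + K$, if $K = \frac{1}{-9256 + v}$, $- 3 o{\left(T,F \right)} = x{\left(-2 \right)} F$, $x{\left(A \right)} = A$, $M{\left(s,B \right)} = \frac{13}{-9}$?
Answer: $- \frac{15370710999}{114706706} \approx -134.0$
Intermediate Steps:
$M{\left(s,B \right)} = - \frac{13}{9}$ ($M{\left(s,B \right)} = 13 \left(- \frac{1}{9}\right) = - \frac{13}{9}$)
$v = \frac{21414}{12395}$ ($v = 42828 \cdot \frac{1}{24790} = \frac{21414}{12395} \approx 1.7276$)
$o{\left(T,F \right)} = \frac{2 F}{3}$ ($o{\left(T,F \right)} = - \frac{\left(-2\right) F}{3} = \frac{2 F}{3}$)
$K = - \frac{12395}{114706706}$ ($K = \frac{1}{-9256 + \frac{21414}{12395}} = \frac{1}{- \frac{114706706}{12395}} = - \frac{12395}{114706706} \approx -0.00010806$)
$o{\left(M{\left(-5,-4 \right)},E \right)} + K = \frac{2}{3} \left(-201\right) - \frac{12395}{114706706} = -134 - \frac{12395}{114706706} = - \frac{15370710999}{114706706}$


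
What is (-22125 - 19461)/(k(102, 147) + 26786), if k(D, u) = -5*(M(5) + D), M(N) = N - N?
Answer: -20793/13138 ≈ -1.5827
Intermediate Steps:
M(N) = 0
k(D, u) = -5*D (k(D, u) = -5*(0 + D) = -5*D)
(-22125 - 19461)/(k(102, 147) + 26786) = (-22125 - 19461)/(-5*102 + 26786) = -41586/(-510 + 26786) = -41586/26276 = -41586*1/26276 = -20793/13138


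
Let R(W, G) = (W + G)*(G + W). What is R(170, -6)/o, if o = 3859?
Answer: 26896/3859 ≈ 6.9697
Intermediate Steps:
R(W, G) = (G + W)² (R(W, G) = (G + W)*(G + W) = (G + W)²)
R(170, -6)/o = (-6 + 170)²/3859 = 164²*(1/3859) = 26896*(1/3859) = 26896/3859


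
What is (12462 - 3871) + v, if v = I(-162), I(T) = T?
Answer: 8429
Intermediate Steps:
v = -162
(12462 - 3871) + v = (12462 - 3871) - 162 = 8591 - 162 = 8429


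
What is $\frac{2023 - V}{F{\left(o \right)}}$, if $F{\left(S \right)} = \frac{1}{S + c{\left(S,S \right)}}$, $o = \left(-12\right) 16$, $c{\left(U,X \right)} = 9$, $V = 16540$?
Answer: $2656611$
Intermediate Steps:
$o = -192$
$F{\left(S \right)} = \frac{1}{9 + S}$ ($F{\left(S \right)} = \frac{1}{S + 9} = \frac{1}{9 + S}$)
$\frac{2023 - V}{F{\left(o \right)}} = \frac{2023 - 16540}{\frac{1}{9 - 192}} = \frac{2023 - 16540}{\frac{1}{-183}} = - \frac{14517}{- \frac{1}{183}} = \left(-14517\right) \left(-183\right) = 2656611$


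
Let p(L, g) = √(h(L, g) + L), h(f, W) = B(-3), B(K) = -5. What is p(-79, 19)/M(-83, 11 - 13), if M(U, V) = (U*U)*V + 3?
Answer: -2*I*√21/13775 ≈ -0.00066535*I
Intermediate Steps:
h(f, W) = -5
p(L, g) = √(-5 + L)
M(U, V) = 3 + V*U² (M(U, V) = U²*V + 3 = V*U² + 3 = 3 + V*U²)
p(-79, 19)/M(-83, 11 - 13) = √(-5 - 79)/(3 + (11 - 13)*(-83)²) = √(-84)/(3 - 2*6889) = (2*I*√21)/(3 - 13778) = (2*I*√21)/(-13775) = (2*I*√21)*(-1/13775) = -2*I*√21/13775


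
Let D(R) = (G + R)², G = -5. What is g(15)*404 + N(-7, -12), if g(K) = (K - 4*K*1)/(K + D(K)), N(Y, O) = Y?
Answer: -3797/23 ≈ -165.09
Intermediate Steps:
D(R) = (-5 + R)²
g(K) = -3*K/(K + (-5 + K)²) (g(K) = (K - 4*K*1)/(K + (-5 + K)²) = (K - 4*K)/(K + (-5 + K)²) = (-3*K)/(K + (-5 + K)²) = -3*K/(K + (-5 + K)²))
g(15)*404 + N(-7, -12) = -3*15/(15 + (-5 + 15)²)*404 - 7 = -3*15/(15 + 10²)*404 - 7 = -3*15/(15 + 100)*404 - 7 = -3*15/115*404 - 7 = -3*15*1/115*404 - 7 = -9/23*404 - 7 = -3636/23 - 7 = -3797/23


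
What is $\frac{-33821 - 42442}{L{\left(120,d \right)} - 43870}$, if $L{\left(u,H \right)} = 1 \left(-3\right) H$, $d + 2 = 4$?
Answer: $\frac{76263}{43876} \approx 1.7381$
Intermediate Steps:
$d = 2$ ($d = -2 + 4 = 2$)
$L{\left(u,H \right)} = - 3 H$
$\frac{-33821 - 42442}{L{\left(120,d \right)} - 43870} = \frac{-33821 - 42442}{\left(-3\right) 2 - 43870} = \frac{-33821 - 42442}{-6 - 43870} = \frac{-33821 - 42442}{-43876} = \left(-76263\right) \left(- \frac{1}{43876}\right) = \frac{76263}{43876}$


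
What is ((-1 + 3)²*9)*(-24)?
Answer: -864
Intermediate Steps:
((-1 + 3)²*9)*(-24) = (2²*9)*(-24) = (4*9)*(-24) = 36*(-24) = -864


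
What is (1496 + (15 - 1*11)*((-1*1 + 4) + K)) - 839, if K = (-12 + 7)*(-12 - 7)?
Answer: 1049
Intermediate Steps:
K = 95 (K = -5*(-19) = 95)
(1496 + (15 - 1*11)*((-1*1 + 4) + K)) - 839 = (1496 + (15 - 1*11)*((-1*1 + 4) + 95)) - 839 = (1496 + (15 - 11)*((-1 + 4) + 95)) - 839 = (1496 + 4*(3 + 95)) - 839 = (1496 + 4*98) - 839 = (1496 + 392) - 839 = 1888 - 839 = 1049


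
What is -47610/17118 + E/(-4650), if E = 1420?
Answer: -151663/49135 ≈ -3.0867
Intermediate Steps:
-47610/17118 + E/(-4650) = -47610/17118 + 1420/(-4650) = -47610*1/17118 + 1420*(-1/4650) = -2645/951 - 142/465 = -151663/49135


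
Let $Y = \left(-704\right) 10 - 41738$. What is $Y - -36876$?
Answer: $-11902$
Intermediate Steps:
$Y = -48778$ ($Y = -7040 - 41738 = -48778$)
$Y - -36876 = -48778 - -36876 = -48778 + 36876 = -11902$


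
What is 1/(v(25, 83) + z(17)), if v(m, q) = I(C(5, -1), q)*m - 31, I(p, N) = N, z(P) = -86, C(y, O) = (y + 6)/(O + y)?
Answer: 1/1958 ≈ 0.00051073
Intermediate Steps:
C(y, O) = (6 + y)/(O + y)
v(m, q) = -31 + m*q (v(m, q) = q*m - 31 = m*q - 31 = -31 + m*q)
1/(v(25, 83) + z(17)) = 1/((-31 + 25*83) - 86) = 1/((-31 + 2075) - 86) = 1/(2044 - 86) = 1/1958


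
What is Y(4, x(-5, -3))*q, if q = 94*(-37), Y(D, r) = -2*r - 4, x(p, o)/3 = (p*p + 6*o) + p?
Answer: 55648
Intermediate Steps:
x(p, o) = 3*p + 3*p² + 18*o (x(p, o) = 3*((p*p + 6*o) + p) = 3*((p² + 6*o) + p) = 3*(p + p² + 6*o) = 3*p + 3*p² + 18*o)
Y(D, r) = -4 - 2*r
q = -3478
Y(4, x(-5, -3))*q = (-4 - 2*(3*(-5) + 3*(-5)² + 18*(-3)))*(-3478) = (-4 - 2*(-15 + 3*25 - 54))*(-3478) = (-4 - 2*(-15 + 75 - 54))*(-3478) = (-4 - 2*6)*(-3478) = (-4 - 12)*(-3478) = -16*(-3478) = 55648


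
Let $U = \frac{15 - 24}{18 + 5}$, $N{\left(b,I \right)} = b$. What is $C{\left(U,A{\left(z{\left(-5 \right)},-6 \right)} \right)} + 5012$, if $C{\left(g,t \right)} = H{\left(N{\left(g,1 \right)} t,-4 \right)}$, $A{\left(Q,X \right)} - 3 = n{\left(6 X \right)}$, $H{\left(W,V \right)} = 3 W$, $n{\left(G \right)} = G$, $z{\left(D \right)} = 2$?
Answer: $\frac{116167}{23} \approx 5050.7$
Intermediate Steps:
$A{\left(Q,X \right)} = 3 + 6 X$
$U = - \frac{9}{23} \approx -0.3913$
$C{\left(g,t \right)} = 3 g t$
$C{\left(U,A{\left(z{\left(-5 \right)},-6 \right)} \right)} + 5012 = 3 \left(- \frac{9}{23}\right) \left(3 + 6 \left(-6\right)\right) + 5012 = 3 \left(- \frac{9}{23}\right) \left(3 - 36\right) + 5012 = 3 \left(- \frac{9}{23}\right) \left(-33\right) + 5012 = \frac{891}{23} + 5012 = \frac{116167}{23}$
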